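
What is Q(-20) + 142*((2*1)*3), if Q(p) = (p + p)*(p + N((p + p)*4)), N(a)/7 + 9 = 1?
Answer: 3892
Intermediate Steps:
N(a) = -56 (N(a) = -63 + 7*1 = -63 + 7 = -56)
Q(p) = 2*p*(-56 + p) (Q(p) = (p + p)*(p - 56) = (2*p)*(-56 + p) = 2*p*(-56 + p))
Q(-20) + 142*((2*1)*3) = 2*(-20)*(-56 - 20) + 142*((2*1)*3) = 2*(-20)*(-76) + 142*(2*3) = 3040 + 142*6 = 3040 + 852 = 3892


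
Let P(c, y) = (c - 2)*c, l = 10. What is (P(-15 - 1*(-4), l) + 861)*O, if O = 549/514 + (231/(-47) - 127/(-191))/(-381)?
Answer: 952454760982/879000909 ≈ 1083.6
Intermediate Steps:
P(c, y) = c*(-2 + c) (P(c, y) = (-2 + c)*c = c*(-2 + c))
O = 1897320241/1758001818 (O = 549*(1/514) + (231*(-1/47) - 127*(-1/191))*(-1/381) = 549/514 + (-231/47 + 127/191)*(-1/381) = 549/514 - 38152/8977*(-1/381) = 549/514 + 38152/3420237 = 1897320241/1758001818 ≈ 1.0792)
(P(-15 - 1*(-4), l) + 861)*O = ((-15 - 1*(-4))*(-2 + (-15 - 1*(-4))) + 861)*(1897320241/1758001818) = ((-15 + 4)*(-2 + (-15 + 4)) + 861)*(1897320241/1758001818) = (-11*(-2 - 11) + 861)*(1897320241/1758001818) = (-11*(-13) + 861)*(1897320241/1758001818) = (143 + 861)*(1897320241/1758001818) = 1004*(1897320241/1758001818) = 952454760982/879000909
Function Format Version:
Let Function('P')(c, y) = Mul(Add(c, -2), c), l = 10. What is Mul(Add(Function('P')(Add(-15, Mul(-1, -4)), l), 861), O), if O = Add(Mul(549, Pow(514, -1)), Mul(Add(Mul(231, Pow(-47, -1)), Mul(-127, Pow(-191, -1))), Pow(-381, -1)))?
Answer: Rational(952454760982, 879000909) ≈ 1083.6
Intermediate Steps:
Function('P')(c, y) = Mul(c, Add(-2, c)) (Function('P')(c, y) = Mul(Add(-2, c), c) = Mul(c, Add(-2, c)))
O = Rational(1897320241, 1758001818) (O = Add(Mul(549, Rational(1, 514)), Mul(Add(Mul(231, Rational(-1, 47)), Mul(-127, Rational(-1, 191))), Rational(-1, 381))) = Add(Rational(549, 514), Mul(Add(Rational(-231, 47), Rational(127, 191)), Rational(-1, 381))) = Add(Rational(549, 514), Mul(Rational(-38152, 8977), Rational(-1, 381))) = Add(Rational(549, 514), Rational(38152, 3420237)) = Rational(1897320241, 1758001818) ≈ 1.0792)
Mul(Add(Function('P')(Add(-15, Mul(-1, -4)), l), 861), O) = Mul(Add(Mul(Add(-15, Mul(-1, -4)), Add(-2, Add(-15, Mul(-1, -4)))), 861), Rational(1897320241, 1758001818)) = Mul(Add(Mul(Add(-15, 4), Add(-2, Add(-15, 4))), 861), Rational(1897320241, 1758001818)) = Mul(Add(Mul(-11, Add(-2, -11)), 861), Rational(1897320241, 1758001818)) = Mul(Add(Mul(-11, -13), 861), Rational(1897320241, 1758001818)) = Mul(Add(143, 861), Rational(1897320241, 1758001818)) = Mul(1004, Rational(1897320241, 1758001818)) = Rational(952454760982, 879000909)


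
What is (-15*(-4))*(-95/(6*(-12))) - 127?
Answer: -287/6 ≈ -47.833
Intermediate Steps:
(-15*(-4))*(-95/(6*(-12))) - 127 = 60*(-95/(-72)) - 127 = 60*(-95*(-1/72)) - 127 = 60*(95/72) - 127 = 475/6 - 127 = -287/6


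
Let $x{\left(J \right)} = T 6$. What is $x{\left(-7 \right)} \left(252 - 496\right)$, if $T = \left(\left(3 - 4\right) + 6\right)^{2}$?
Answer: $-36600$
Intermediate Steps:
$T = 25$ ($T = \left(\left(3 - 4\right) + 6\right)^{2} = \left(-1 + 6\right)^{2} = 5^{2} = 25$)
$x{\left(J \right)} = 150$ ($x{\left(J \right)} = 25 \cdot 6 = 150$)
$x{\left(-7 \right)} \left(252 - 496\right) = 150 \left(252 - 496\right) = 150 \left(-244\right) = -36600$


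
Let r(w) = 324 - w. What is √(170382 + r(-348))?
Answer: 3*√19006 ≈ 413.59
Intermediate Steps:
√(170382 + r(-348)) = √(170382 + (324 - 1*(-348))) = √(170382 + (324 + 348)) = √(170382 + 672) = √171054 = 3*√19006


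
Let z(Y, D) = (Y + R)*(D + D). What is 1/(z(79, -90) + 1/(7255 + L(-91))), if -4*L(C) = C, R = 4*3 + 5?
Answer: -29111/503038076 ≈ -5.7870e-5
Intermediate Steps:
R = 17 (R = 12 + 5 = 17)
L(C) = -C/4
z(Y, D) = 2*D*(17 + Y) (z(Y, D) = (Y + 17)*(D + D) = (17 + Y)*(2*D) = 2*D*(17 + Y))
1/(z(79, -90) + 1/(7255 + L(-91))) = 1/(2*(-90)*(17 + 79) + 1/(7255 - 1/4*(-91))) = 1/(2*(-90)*96 + 1/(7255 + 91/4)) = 1/(-17280 + 1/(29111/4)) = 1/(-17280 + 4/29111) = 1/(-503038076/29111) = -29111/503038076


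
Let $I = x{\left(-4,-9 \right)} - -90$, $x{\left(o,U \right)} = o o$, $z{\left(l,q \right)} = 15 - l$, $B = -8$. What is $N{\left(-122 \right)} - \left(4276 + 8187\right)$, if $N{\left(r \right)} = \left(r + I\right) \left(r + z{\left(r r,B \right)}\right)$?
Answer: $227393$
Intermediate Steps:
$x{\left(o,U \right)} = o^{2}$
$I = 106$ ($I = \left(-4\right)^{2} - -90 = 16 + 90 = 106$)
$N{\left(r \right)} = \left(106 + r\right) \left(15 + r - r^{2}\right)$ ($N{\left(r \right)} = \left(r + 106\right) \left(r - \left(-15 + r r\right)\right) = \left(106 + r\right) \left(r - \left(-15 + r^{2}\right)\right) = \left(106 + r\right) \left(15 + r - r^{2}\right)$)
$N{\left(-122 \right)} - \left(4276 + 8187\right) = \left(1590 - \left(-122\right)^{3} - 105 \left(-122\right)^{2} + 121 \left(-122\right)\right) - \left(4276 + 8187\right) = \left(1590 - -1815848 - 1562820 - 14762\right) - 12463 = \left(1590 + 1815848 - 1562820 - 14762\right) - 12463 = 239856 - 12463 = 227393$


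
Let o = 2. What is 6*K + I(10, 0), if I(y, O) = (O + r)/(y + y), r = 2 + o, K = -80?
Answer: -2399/5 ≈ -479.80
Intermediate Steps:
r = 4 (r = 2 + 2 = 4)
I(y, O) = (4 + O)/(2*y) (I(y, O) = (O + 4)/(y + y) = (4 + O)/((2*y)) = (4 + O)*(1/(2*y)) = (4 + O)/(2*y))
6*K + I(10, 0) = 6*(-80) + (1/2)*(4 + 0)/10 = -480 + (1/2)*(1/10)*4 = -480 + 1/5 = -2399/5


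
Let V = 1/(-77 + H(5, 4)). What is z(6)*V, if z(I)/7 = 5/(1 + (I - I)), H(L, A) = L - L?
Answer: -5/11 ≈ -0.45455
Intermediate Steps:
H(L, A) = 0
z(I) = 35 (z(I) = 7*(5/(1 + (I - I))) = 7*(5/(1 + 0)) = 7*(5/1) = 7*(5*1) = 7*5 = 35)
V = -1/77 (V = 1/(-77 + 0) = 1/(-77) = -1/77 ≈ -0.012987)
z(6)*V = 35*(-1/77) = -5/11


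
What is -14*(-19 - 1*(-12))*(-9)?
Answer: -882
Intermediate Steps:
-14*(-19 - 1*(-12))*(-9) = -14*(-19 + 12)*(-9) = -14*(-7)*(-9) = 98*(-9) = -882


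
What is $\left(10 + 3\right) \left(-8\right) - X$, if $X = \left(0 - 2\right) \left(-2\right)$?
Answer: $-108$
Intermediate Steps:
$X = 4$ ($X = \left(-2\right) \left(-2\right) = 4$)
$\left(10 + 3\right) \left(-8\right) - X = \left(10 + 3\right) \left(-8\right) - 4 = 13 \left(-8\right) - 4 = -104 - 4 = -108$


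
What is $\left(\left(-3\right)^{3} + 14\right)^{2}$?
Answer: $169$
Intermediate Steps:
$\left(\left(-3\right)^{3} + 14\right)^{2} = \left(-27 + 14\right)^{2} = \left(-13\right)^{2} = 169$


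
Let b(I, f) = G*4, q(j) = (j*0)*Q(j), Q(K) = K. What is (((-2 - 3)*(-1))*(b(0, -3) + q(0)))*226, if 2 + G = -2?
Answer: -18080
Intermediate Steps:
G = -4 (G = -2 - 2 = -4)
q(j) = 0 (q(j) = (j*0)*j = 0*j = 0)
b(I, f) = -16 (b(I, f) = -4*4 = -16)
(((-2 - 3)*(-1))*(b(0, -3) + q(0)))*226 = (((-2 - 3)*(-1))*(-16 + 0))*226 = (-5*(-1)*(-16))*226 = (5*(-16))*226 = -80*226 = -18080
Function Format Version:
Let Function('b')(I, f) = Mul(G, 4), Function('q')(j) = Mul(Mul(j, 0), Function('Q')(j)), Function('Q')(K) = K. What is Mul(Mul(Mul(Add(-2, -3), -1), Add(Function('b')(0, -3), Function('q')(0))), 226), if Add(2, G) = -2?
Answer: -18080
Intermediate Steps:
G = -4 (G = Add(-2, -2) = -4)
Function('q')(j) = 0 (Function('q')(j) = Mul(Mul(j, 0), j) = Mul(0, j) = 0)
Function('b')(I, f) = -16 (Function('b')(I, f) = Mul(-4, 4) = -16)
Mul(Mul(Mul(Add(-2, -3), -1), Add(Function('b')(0, -3), Function('q')(0))), 226) = Mul(Mul(Mul(Add(-2, -3), -1), Add(-16, 0)), 226) = Mul(Mul(Mul(-5, -1), -16), 226) = Mul(Mul(5, -16), 226) = Mul(-80, 226) = -18080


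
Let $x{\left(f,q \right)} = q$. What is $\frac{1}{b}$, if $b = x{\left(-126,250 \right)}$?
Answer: $\frac{1}{250} \approx 0.004$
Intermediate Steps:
$b = 250$
$\frac{1}{b} = \frac{1}{250}$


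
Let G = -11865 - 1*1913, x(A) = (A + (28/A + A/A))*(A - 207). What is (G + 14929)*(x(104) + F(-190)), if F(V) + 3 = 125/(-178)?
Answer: -14444270773/1157 ≈ -1.2484e+7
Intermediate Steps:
x(A) = (-207 + A)*(1 + A + 28/A) (x(A) = (A + (28/A + 1))*(-207 + A) = (A + (1 + 28/A))*(-207 + A) = (1 + A + 28/A)*(-207 + A) = (-207 + A)*(1 + A + 28/A))
G = -13778 (G = -11865 - 1913 = -13778)
F(V) = -659/178 (F(V) = -3 + 125/(-178) = -3 + 125*(-1/178) = -3 - 125/178 = -659/178)
(G + 14929)*(x(104) + F(-190)) = (-13778 + 14929)*((-179 + 104² - 5796/104 - 206*104) - 659/178) = 1151*((-179 + 10816 - 5796*1/104 - 21424) - 659/178) = 1151*((-179 + 10816 - 1449/26 - 21424) - 659/178) = 1151*(-281911/26 - 659/178) = 1151*(-12549323/1157) = -14444270773/1157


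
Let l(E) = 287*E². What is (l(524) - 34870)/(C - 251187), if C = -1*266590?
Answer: -78768442/517777 ≈ -152.13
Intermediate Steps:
C = -266590
(l(524) - 34870)/(C - 251187) = (287*524² - 34870)/(-266590 - 251187) = (287*274576 - 34870)/(-517777) = (78803312 - 34870)*(-1/517777) = 78768442*(-1/517777) = -78768442/517777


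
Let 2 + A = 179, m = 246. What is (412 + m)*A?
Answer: 116466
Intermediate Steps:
A = 177 (A = -2 + 179 = 177)
(412 + m)*A = (412 + 246)*177 = 658*177 = 116466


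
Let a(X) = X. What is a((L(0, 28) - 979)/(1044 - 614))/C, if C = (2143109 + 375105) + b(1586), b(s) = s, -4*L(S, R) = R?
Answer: -493/541757000 ≈ -9.1000e-7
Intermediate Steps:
L(S, R) = -R/4
C = 2519800 (C = (2143109 + 375105) + 1586 = 2518214 + 1586 = 2519800)
a((L(0, 28) - 979)/(1044 - 614))/C = ((-1/4*28 - 979)/(1044 - 614))/2519800 = ((-7 - 979)/430)*(1/2519800) = -986*1/430*(1/2519800) = -493/215*1/2519800 = -493/541757000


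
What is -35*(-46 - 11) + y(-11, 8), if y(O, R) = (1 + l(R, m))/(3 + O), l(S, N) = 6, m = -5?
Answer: 15953/8 ≈ 1994.1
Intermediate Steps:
y(O, R) = 7/(3 + O) (y(O, R) = (1 + 6)/(3 + O) = 7/(3 + O))
-35*(-46 - 11) + y(-11, 8) = -35*(-46 - 11) + 7/(3 - 11) = -35*(-57) + 7/(-8) = 1995 + 7*(-⅛) = 1995 - 7/8 = 15953/8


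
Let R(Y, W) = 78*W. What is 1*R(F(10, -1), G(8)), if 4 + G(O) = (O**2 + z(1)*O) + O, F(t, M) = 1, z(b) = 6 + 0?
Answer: 9048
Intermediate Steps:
z(b) = 6
G(O) = -4 + O**2 + 7*O (G(O) = -4 + ((O**2 + 6*O) + O) = -4 + (O**2 + 7*O) = -4 + O**2 + 7*O)
1*R(F(10, -1), G(8)) = 1*(78*(-4 + 8**2 + 7*8)) = 1*(78*(-4 + 64 + 56)) = 1*(78*116) = 1*9048 = 9048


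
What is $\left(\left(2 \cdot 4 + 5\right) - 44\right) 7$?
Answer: $-217$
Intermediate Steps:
$\left(\left(2 \cdot 4 + 5\right) - 44\right) 7 = \left(\left(8 + 5\right) - 44\right) 7 = \left(13 - 44\right) 7 = \left(-31\right) 7 = -217$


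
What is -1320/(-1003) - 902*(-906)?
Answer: 819664956/1003 ≈ 8.1721e+5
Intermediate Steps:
-1320/(-1003) - 902*(-906) = -1320*(-1/1003) + 817212 = 1320/1003 + 817212 = 819664956/1003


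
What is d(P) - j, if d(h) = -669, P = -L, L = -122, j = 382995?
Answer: -383664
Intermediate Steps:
P = 122 (P = -1*(-122) = 122)
d(P) - j = -669 - 1*382995 = -669 - 382995 = -383664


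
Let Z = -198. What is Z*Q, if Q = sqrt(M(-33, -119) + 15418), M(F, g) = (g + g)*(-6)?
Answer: -198*sqrt(16846) ≈ -25699.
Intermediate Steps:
M(F, g) = -12*g (M(F, g) = (2*g)*(-6) = -12*g)
Q = sqrt(16846) (Q = sqrt(-12*(-119) + 15418) = sqrt(1428 + 15418) = sqrt(16846) ≈ 129.79)
Z*Q = -198*sqrt(16846)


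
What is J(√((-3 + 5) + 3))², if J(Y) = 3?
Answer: 9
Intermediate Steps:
J(√((-3 + 5) + 3))² = 3² = 9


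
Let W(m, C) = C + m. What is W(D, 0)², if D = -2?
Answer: 4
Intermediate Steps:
W(D, 0)² = (0 - 2)² = (-2)² = 4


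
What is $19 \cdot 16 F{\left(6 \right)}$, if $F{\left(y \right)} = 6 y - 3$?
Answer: $10032$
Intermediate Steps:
$F{\left(y \right)} = -3 + 6 y$
$19 \cdot 16 F{\left(6 \right)} = 19 \cdot 16 \left(-3 + 6 \cdot 6\right) = 304 \left(-3 + 36\right) = 304 \cdot 33 = 10032$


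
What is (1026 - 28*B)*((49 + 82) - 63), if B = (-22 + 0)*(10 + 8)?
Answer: 823752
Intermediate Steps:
B = -396 (B = -22*18 = -396)
(1026 - 28*B)*((49 + 82) - 63) = (1026 - 28*(-396))*((49 + 82) - 63) = (1026 + 11088)*(131 - 63) = 12114*68 = 823752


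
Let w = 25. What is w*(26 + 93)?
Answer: 2975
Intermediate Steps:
w*(26 + 93) = 25*(26 + 93) = 25*119 = 2975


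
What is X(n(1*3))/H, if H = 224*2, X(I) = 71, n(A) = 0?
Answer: 71/448 ≈ 0.15848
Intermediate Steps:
H = 448
X(n(1*3))/H = 71/448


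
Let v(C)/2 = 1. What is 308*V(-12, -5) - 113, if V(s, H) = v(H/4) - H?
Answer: 2043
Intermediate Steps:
v(C) = 2 (v(C) = 2*1 = 2)
V(s, H) = 2 - H
308*V(-12, -5) - 113 = 308*(2 - 1*(-5)) - 113 = 308*(2 + 5) - 113 = 308*7 - 113 = 2156 - 113 = 2043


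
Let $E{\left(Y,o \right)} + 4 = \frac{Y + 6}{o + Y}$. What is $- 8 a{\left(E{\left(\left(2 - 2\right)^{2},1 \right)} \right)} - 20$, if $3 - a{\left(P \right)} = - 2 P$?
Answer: $-76$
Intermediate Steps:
$E{\left(Y,o \right)} = -4 + \frac{6 + Y}{Y + o}$ ($E{\left(Y,o \right)} = -4 + \frac{Y + 6}{o + Y} = -4 + \frac{6 + Y}{Y + o}$)
$a{\left(P \right)} = 3 + 2 P$ ($a{\left(P \right)} = 3 - - 2 P = 3 + 2 P$)
$- 8 a{\left(E{\left(\left(2 - 2\right)^{2},1 \right)} \right)} - 20 = - 8 \left(3 + 2 \frac{6 - 4 - 3 \left(2 - 2\right)^{2}}{\left(2 - 2\right)^{2} + 1}\right) - 20 = - 8 \left(3 + 2 \frac{6 - 4 - 3 \cdot 0^{2}}{0^{2} + 1}\right) - 20 = - 8 \left(3 + 2 \frac{6 - 4 - 0}{0 + 1}\right) - 20 = - 8 \left(3 + 2 \frac{6 - 4 + 0}{1}\right) - 20 = - 8 \left(3 + 2 \cdot 1 \cdot 2\right) - 20 = - 8 \left(3 + 2 \cdot 2\right) - 20 = - 8 \left(3 + 4\right) - 20 = \left(-8\right) 7 - 20 = -56 - 20 = -76$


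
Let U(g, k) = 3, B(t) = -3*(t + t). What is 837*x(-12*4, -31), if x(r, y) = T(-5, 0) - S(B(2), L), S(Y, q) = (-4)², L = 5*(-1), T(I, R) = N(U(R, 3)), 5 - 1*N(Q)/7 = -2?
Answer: 27621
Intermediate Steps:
B(t) = -6*t
N(Q) = 49 (N(Q) = 35 - 7*(-2) = 35 + 14 = 49)
T(I, R) = 49
L = -5
S(Y, q) = 16
x(r, y) = 33 (x(r, y) = 49 - 1*16 = 49 - 16 = 33)
837*x(-12*4, -31) = 837*33 = 27621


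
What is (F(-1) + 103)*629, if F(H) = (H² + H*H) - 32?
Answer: 45917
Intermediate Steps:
F(H) = -32 + 2*H² (F(H) = (H² + H²) - 32 = 2*H² - 32 = -32 + 2*H²)
(F(-1) + 103)*629 = ((-32 + 2*(-1)²) + 103)*629 = ((-32 + 2*1) + 103)*629 = ((-32 + 2) + 103)*629 = (-30 + 103)*629 = 73*629 = 45917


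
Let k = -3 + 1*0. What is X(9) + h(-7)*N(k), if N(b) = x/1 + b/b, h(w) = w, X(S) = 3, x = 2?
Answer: -18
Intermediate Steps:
k = -3 (k = -3 + 0 = -3)
N(b) = 3 (N(b) = 2/1 + b/b = 2*1 + 1 = 2 + 1 = 3)
X(9) + h(-7)*N(k) = 3 - 7*3 = 3 - 21 = -18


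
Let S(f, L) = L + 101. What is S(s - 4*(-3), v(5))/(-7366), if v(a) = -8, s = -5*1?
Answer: -93/7366 ≈ -0.012626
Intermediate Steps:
s = -5
S(f, L) = 101 + L
S(s - 4*(-3), v(5))/(-7366) = (101 - 8)/(-7366) = 93*(-1/7366) = -93/7366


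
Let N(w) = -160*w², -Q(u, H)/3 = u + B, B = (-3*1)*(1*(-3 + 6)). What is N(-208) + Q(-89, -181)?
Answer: -6921946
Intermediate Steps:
B = -9 (B = -3*3 = -9)
Q(u, H) = 27 - 3*u (Q(u, H) = -3*(u - 9) = -3*(-9 + u) = 27 - 3*u)
N(-208) + Q(-89, -181) = -160*(-208)² + (27 - 3*(-89)) = -160*43264 + (27 + 267) = -6922240 + 294 = -6921946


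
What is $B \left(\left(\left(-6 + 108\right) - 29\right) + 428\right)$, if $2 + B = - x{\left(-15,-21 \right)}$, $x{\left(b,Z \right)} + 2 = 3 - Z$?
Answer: $-12024$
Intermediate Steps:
$x{\left(b,Z \right)} = 1 - Z$ ($x{\left(b,Z \right)} = -2 - \left(-3 + Z\right) = 1 - Z$)
$B = -24$ ($B = -2 - \left(1 - -21\right) = -2 - \left(1 + 21\right) = -2 - 22 = -24$)
$B \left(\left(\left(-6 + 108\right) - 29\right) + 428\right) = - 24 \left(\left(\left(-6 + 108\right) - 29\right) + 428\right) = - 24 \left(\left(102 - 29\right) + 428\right) = - 24 \left(73 + 428\right) = \left(-24\right) 501 = -12024$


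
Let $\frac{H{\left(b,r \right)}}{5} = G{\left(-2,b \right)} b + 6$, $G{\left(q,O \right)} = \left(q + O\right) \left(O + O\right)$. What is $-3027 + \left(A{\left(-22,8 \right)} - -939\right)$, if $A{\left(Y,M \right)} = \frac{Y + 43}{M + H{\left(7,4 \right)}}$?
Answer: $- \frac{5194923}{2488} \approx -2088.0$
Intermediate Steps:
$G{\left(q,O \right)} = 2 O \left(O + q\right)$ ($G{\left(q,O \right)} = \left(O + q\right) 2 O = 2 O \left(O + q\right)$)
$H{\left(b,r \right)} = 30 + 10 b^{2} \left(-2 + b\right)$ ($H{\left(b,r \right)} = 5 \left(2 b \left(b - 2\right) b + 6\right) = 5 \left(2 b \left(-2 + b\right) b + 6\right) = 5 \left(2 b^{2} \left(-2 + b\right) + 6\right) = 5 \left(6 + 2 b^{2} \left(-2 + b\right)\right) = 30 + 10 b^{2} \left(-2 + b\right)$)
$A{\left(Y,M \right)} = \frac{43 + Y}{2480 + M}$ ($A{\left(Y,M \right)} = \frac{Y + 43}{M + \left(30 + 10 \cdot 7^{2} \left(-2 + 7\right)\right)} = \frac{43 + Y}{M + \left(30 + 10 \cdot 49 \cdot 5\right)} = \frac{43 + Y}{M + \left(30 + 2450\right)} = \frac{43 + Y}{M + 2480} = \frac{43 + Y}{2480 + M}$)
$-3027 + \left(A{\left(-22,8 \right)} - -939\right) = -3027 + \left(\frac{43 - 22}{2480 + 8} - -939\right) = -3027 + \left(\frac{1}{2488} \cdot 21 + 939\right) = -3027 + \left(\frac{21}{2488} + 939\right) = -3027 + \frac{2336253}{2488} = - \frac{5194923}{2488}$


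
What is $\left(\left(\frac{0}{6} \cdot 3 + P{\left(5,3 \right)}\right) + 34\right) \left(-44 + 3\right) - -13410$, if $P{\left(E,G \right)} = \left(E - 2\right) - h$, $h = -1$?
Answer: $11852$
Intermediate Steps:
$P{\left(E,G \right)} = -1 + E$ ($P{\left(E,G \right)} = \left(E - 2\right) - -1 = \left(-2 + E\right) + 1 = -1 + E$)
$\left(\left(\frac{0}{6} \cdot 3 + P{\left(5,3 \right)}\right) + 34\right) \left(-44 + 3\right) - -13410 = \left(\left(\frac{0}{6} \cdot 3 + \left(-1 + 5\right)\right) + 34\right) \left(-44 + 3\right) - -13410 = \left(\left(0 \cdot \frac{1}{6} \cdot 3 + 4\right) + 34\right) \left(-41\right) + 13410 = \left(\left(0 \cdot 3 + 4\right) + 34\right) \left(-41\right) + 13410 = \left(\left(0 + 4\right) + 34\right) \left(-41\right) + 13410 = \left(4 + 34\right) \left(-41\right) + 13410 = 38 \left(-41\right) + 13410 = -1558 + 13410 = 11852$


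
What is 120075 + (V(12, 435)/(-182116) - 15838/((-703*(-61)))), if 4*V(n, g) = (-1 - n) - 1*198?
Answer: 3750977981203881/31238721712 ≈ 1.2007e+5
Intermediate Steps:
V(n, g) = -199/4 - n/4 (V(n, g) = ((-1 - n) - 1*198)/4 = ((-1 - n) - 198)/4 = (-199 - n)/4 = -199/4 - n/4)
120075 + (V(12, 435)/(-182116) - 15838/((-703*(-61)))) = 120075 + ((-199/4 - ¼*12)/(-182116) - 15838/((-703*(-61)))) = 120075 + ((-199/4 - 3)*(-1/182116) - 15838/42883) = 120075 + (-211/4*(-1/182116) - 15838*1/42883) = 120075 + (211/728464 - 15838/42883) = 120075 - 11528364519/31238721712 = 3750977981203881/31238721712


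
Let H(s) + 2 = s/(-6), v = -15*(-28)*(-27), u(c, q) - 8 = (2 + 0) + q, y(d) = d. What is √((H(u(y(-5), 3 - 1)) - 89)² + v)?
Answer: 3*I*√299 ≈ 51.875*I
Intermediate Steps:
u(c, q) = 10 + q (u(c, q) = 8 + ((2 + 0) + q) = 8 + (2 + q) = 10 + q)
v = -11340 (v = 420*(-27) = -11340)
H(s) = -2 - s/6 (H(s) = -2 + s/(-6) = -2 + s*(-⅙) = -2 - s/6)
√((H(u(y(-5), 3 - 1)) - 89)² + v) = √(((-2 - (10 + (3 - 1))/6) - 89)² - 11340) = √(((-2 - (10 + 2)/6) - 89)² - 11340) = √(((-2 - ⅙*12) - 89)² - 11340) = √(((-2 - 2) - 89)² - 11340) = √((-4 - 89)² - 11340) = √((-93)² - 11340) = √(8649 - 11340) = √(-2691) = 3*I*√299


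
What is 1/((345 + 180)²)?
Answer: 1/275625 ≈ 3.6281e-6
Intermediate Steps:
1/((345 + 180)²) = 1/(525²) = 1/275625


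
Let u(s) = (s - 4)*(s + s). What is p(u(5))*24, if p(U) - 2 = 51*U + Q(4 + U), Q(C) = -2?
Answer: 12240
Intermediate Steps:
u(s) = 2*s*(-4 + s) (u(s) = (-4 + s)*(2*s) = 2*s*(-4 + s))
p(U) = 51*U (p(U) = 2 + (51*U - 2) = 2 + (-2 + 51*U) = 51*U)
p(u(5))*24 = (51*(2*5*(-4 + 5)))*24 = (51*(2*5*1))*24 = (51*10)*24 = 510*24 = 12240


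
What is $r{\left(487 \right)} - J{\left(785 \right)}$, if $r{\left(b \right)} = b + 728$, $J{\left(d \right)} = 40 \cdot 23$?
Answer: $295$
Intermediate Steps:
$J{\left(d \right)} = 920$
$r{\left(b \right)} = 728 + b$
$r{\left(487 \right)} - J{\left(785 \right)} = \left(728 + 487\right) - 920 = 1215 - 920 = 295$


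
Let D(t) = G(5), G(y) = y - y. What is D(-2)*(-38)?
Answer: 0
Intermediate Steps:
G(y) = 0
D(t) = 0
D(-2)*(-38) = 0*(-38) = 0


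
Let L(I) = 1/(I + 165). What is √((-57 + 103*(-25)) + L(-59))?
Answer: 3*I*√3285894/106 ≈ 51.303*I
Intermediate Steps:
L(I) = 1/(165 + I)
√((-57 + 103*(-25)) + L(-59)) = √((-57 + 103*(-25)) + 1/(165 - 59)) = √((-57 - 2575) + 1/106) = √(-2632 + 1/106) = √(-278991/106) = 3*I*√3285894/106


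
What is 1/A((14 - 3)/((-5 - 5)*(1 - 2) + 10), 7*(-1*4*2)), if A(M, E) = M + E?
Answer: -20/1109 ≈ -0.018034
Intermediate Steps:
A(M, E) = E + M
1/A((14 - 3)/((-5 - 5)*(1 - 2) + 10), 7*(-1*4*2)) = 1/(7*(-1*4*2) + (14 - 3)/((-5 - 5)*(1 - 2) + 10)) = 1/(7*(-4*2) + 11/(-10*(-1) + 10)) = 1/(7*(-8) + 11/(10 + 10)) = 1/(-56 + 11/20) = 1/(-1109/20) = -20/1109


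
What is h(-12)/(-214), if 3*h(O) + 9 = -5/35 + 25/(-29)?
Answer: 677/43442 ≈ 0.015584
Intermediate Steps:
h(O) = -677/203 (h(O) = -3 + (-5/35 + 25/(-29))/3 = -3 + (-5*1/35 + 25*(-1/29))/3 = -3 + (-1/7 - 25/29)/3 = -3 + (1/3)*(-204/203) = -3 - 68/203 = -677/203)
h(-12)/(-214) = -677/203/(-214) = -677/203*(-1/214) = 677/43442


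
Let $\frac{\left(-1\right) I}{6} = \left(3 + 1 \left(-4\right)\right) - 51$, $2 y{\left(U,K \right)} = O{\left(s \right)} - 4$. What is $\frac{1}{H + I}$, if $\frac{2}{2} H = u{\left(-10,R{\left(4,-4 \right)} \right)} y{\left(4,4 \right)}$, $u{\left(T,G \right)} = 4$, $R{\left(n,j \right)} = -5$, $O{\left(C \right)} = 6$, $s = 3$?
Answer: $\frac{1}{316} \approx 0.0031646$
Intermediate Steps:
$y{\left(U,K \right)} = 1$ ($y{\left(U,K \right)} = \frac{6 - 4}{2} = \frac{1}{2} \cdot 2 = 1$)
$H = 4$ ($H = 4 \cdot 1 = 4$)
$I = 312$ ($I = - 6 \left(\left(3 + 1 \left(-4\right)\right) - 51\right) = - 6 \left(\left(3 - 4\right) - 51\right) = - 6 \left(-1 - 51\right) = \left(-6\right) \left(-52\right) = 312$)
$\frac{1}{H + I} = \frac{1}{4 + 312} = \frac{1}{316}$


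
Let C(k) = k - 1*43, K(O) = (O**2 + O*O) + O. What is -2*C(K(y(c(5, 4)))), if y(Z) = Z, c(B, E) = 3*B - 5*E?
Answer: -4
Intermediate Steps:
c(B, E) = -5*E + 3*B
K(O) = O + 2*O**2 (K(O) = (O**2 + O**2) + O = 2*O**2 + O = O + 2*O**2)
C(k) = -43 + k (C(k) = k - 43 = -43 + k)
-2*C(K(y(c(5, 4)))) = -2*(-43 + (-5*4 + 3*5)*(1 + 2*(-5*4 + 3*5))) = -2*(-43 + (-20 + 15)*(1 + 2*(-20 + 15))) = -2*(-43 - 5*(1 + 2*(-5))) = -2*(-43 - 5*(1 - 10)) = -2*(-43 - 5*(-9)) = -2*(-43 + 45) = -2*2 = -4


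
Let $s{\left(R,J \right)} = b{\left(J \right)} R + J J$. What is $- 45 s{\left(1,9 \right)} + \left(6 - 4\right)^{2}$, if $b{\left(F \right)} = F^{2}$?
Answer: $-7286$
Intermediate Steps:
$s{\left(R,J \right)} = J^{2} + R J^{2}$ ($s{\left(R,J \right)} = J^{2} R + J J = R J^{2} + J^{2} = J^{2} + R J^{2}$)
$- 45 s{\left(1,9 \right)} + \left(6 - 4\right)^{2} = - 45 \cdot 9^{2} \left(1 + 1\right) + \left(6 - 4\right)^{2} = - 45 \cdot 81 \cdot 2 + 2^{2} = \left(-45\right) 162 + 4 = -7290 + 4 = -7286$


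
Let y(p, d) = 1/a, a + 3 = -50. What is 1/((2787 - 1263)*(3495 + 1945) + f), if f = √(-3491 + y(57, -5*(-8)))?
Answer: 6865620/56919834550091 - 7*I*√3127/455358676400728 ≈ 1.2062e-7 - 8.5962e-13*I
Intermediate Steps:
a = -53 (a = -3 - 50 = -53)
y(p, d) = -1/53 (y(p, d) = 1/(-53) = -1/53)
f = 56*I*√3127/53 (f = √(-3491 - 1/53) = √(-185024/53) = 56*I*√3127/53 ≈ 59.085*I)
1/((2787 - 1263)*(3495 + 1945) + f) = 1/((2787 - 1263)*(3495 + 1945) + 56*I*√3127/53) = 1/(1524*5440 + 56*I*√3127/53) = 1/(8290560 + 56*I*√3127/53)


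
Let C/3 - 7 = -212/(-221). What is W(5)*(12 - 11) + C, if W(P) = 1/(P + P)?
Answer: 52991/2210 ≈ 23.978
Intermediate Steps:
W(P) = 1/(2*P)
C = 5277/221 (C = 21 + 3*(-212/(-221)) = 21 + 3*(-212*(-1/221)) = 21 + 3*(212/221) = 21 + 636/221 = 5277/221 ≈ 23.878)
W(5)*(12 - 11) + C = ((½)/5)*(12 - 11) + 5277/221 = ((½)*(⅕))*1 + 5277/221 = (⅒)*1 + 5277/221 = ⅒ + 5277/221 = 52991/2210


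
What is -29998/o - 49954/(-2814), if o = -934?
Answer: 32767852/657069 ≈ 49.870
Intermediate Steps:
-29998/o - 49954/(-2814) = -29998/(-934) - 49954/(-2814) = -29998*(-1/934) - 49954*(-1/2814) = 14999/467 + 24977/1407 = 32767852/657069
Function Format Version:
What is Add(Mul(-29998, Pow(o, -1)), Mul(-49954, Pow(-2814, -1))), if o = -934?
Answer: Rational(32767852, 657069) ≈ 49.870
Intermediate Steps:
Add(Mul(-29998, Pow(o, -1)), Mul(-49954, Pow(-2814, -1))) = Add(Mul(-29998, Pow(-934, -1)), Mul(-49954, Pow(-2814, -1))) = Add(Mul(-29998, Rational(-1, 934)), Mul(-49954, Rational(-1, 2814))) = Add(Rational(14999, 467), Rational(24977, 1407)) = Rational(32767852, 657069)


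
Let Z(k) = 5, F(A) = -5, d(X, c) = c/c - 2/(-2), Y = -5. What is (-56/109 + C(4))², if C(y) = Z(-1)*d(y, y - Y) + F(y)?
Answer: 239121/11881 ≈ 20.126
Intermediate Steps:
d(X, c) = 2 (d(X, c) = 1 - 2*(-½) = 1 + 1 = 2)
C(y) = 5 (C(y) = 5*2 - 5 = 10 - 5 = 5)
(-56/109 + C(4))² = (-56/109 + 5)² = (489/109)² = 239121/11881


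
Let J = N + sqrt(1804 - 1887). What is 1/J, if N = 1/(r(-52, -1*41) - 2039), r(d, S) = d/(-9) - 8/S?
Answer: -276819003/46710784538588 - 562780534969*I*sqrt(83)/46710784538588 ≈ -5.9262e-6 - 0.10976*I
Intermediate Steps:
r(d, S) = -8/S - d/9 (r(d, S) = d*(-1/9) - 8/S = -d/9 - 8/S = -8/S - d/9)
N = -369/750187 (N = 1/((-8/((-1*41)) - 1/9*(-52)) - 2039) = 1/((-8/(-41) + 52/9) - 2039) = 1/((-8*(-1/41) + 52/9) - 2039) = 1/((8/41 + 52/9) - 2039) = 1/(2204/369 - 2039) = 1/(-750187/369) = -369/750187 ≈ -0.00049188)
J = -369/750187 + I*sqrt(83) (J = -369/750187 + sqrt(1804 - 1887) = -369/750187 + sqrt(-83) = -369/750187 + I*sqrt(83) ≈ -0.00049188 + 9.1104*I)
1/J = 1/(-369/750187 + I*sqrt(83))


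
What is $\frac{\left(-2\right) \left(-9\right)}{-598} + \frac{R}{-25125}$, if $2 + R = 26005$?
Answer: $- \frac{8001022}{7512375} \approx -1.065$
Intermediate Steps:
$R = 26003$ ($R = -2 + 26005 = 26003$)
$\frac{\left(-2\right) \left(-9\right)}{-598} + \frac{R}{-25125} = \frac{\left(-2\right) \left(-9\right)}{-598} + \frac{26003}{-25125} = 18 \left(- \frac{1}{598}\right) + 26003 \left(- \frac{1}{25125}\right) = - \frac{9}{299} - \frac{26003}{25125} = - \frac{8001022}{7512375}$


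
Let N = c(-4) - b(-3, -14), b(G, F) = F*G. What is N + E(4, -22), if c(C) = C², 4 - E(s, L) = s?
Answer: -26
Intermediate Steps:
E(s, L) = 4 - s
N = -26 (N = (-4)² - (-14)*(-3) = 16 - 1*42 = 16 - 42 = -26)
N + E(4, -22) = -26 + (4 - 1*4) = -26 + (4 - 4) = -26 + 0 = -26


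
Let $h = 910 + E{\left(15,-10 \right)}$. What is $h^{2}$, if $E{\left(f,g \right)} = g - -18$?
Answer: $842724$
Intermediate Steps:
$E{\left(f,g \right)} = 18 + g$ ($E{\left(f,g \right)} = g + 18 = 18 + g$)
$h = 918$ ($h = 910 + \left(18 - 10\right) = 910 + 8 = 918$)
$h^{2} = 918^{2} = 842724$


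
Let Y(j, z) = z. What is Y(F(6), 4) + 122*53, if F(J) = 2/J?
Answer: 6470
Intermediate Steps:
Y(F(6), 4) + 122*53 = 4 + 122*53 = 4 + 6466 = 6470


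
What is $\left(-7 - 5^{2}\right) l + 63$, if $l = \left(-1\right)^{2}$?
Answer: $31$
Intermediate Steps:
$l = 1$
$\left(-7 - 5^{2}\right) l + 63 = \left(-7 - 5^{2}\right) 1 + 63 = \left(-7 - 25\right) 1 + 63 = \left(-32\right) 1 + 63 = -32 + 63 = 31$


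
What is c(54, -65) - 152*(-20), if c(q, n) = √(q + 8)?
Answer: 3040 + √62 ≈ 3047.9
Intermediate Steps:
c(q, n) = √(8 + q)
c(54, -65) - 152*(-20) = √(8 + 54) - 152*(-20) = √62 - 1*(-3040) = √62 + 3040 = 3040 + √62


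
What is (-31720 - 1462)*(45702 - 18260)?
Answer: -910580444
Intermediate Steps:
(-31720 - 1462)*(45702 - 18260) = -33182*27442 = -910580444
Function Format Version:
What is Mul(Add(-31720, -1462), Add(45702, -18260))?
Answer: -910580444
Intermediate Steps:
Mul(Add(-31720, -1462), Add(45702, -18260)) = Mul(-33182, 27442) = -910580444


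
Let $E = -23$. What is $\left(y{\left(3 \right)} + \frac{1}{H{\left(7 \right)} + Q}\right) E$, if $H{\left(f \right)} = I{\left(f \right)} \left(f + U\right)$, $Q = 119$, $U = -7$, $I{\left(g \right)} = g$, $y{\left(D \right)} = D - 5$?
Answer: $\frac{5451}{119} \approx 45.807$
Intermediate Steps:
$y{\left(D \right)} = -5 + D$
$H{\left(f \right)} = f \left(-7 + f\right)$ ($H{\left(f \right)} = f \left(f - 7\right) = f \left(-7 + f\right)$)
$\left(y{\left(3 \right)} + \frac{1}{H{\left(7 \right)} + Q}\right) E = \left(\left(-5 + 3\right) + \frac{1}{7 \left(-7 + 7\right) + 119}\right) \left(-23\right) = \left(-2 + \frac{1}{7 \cdot 0 + 119}\right) \left(-23\right) = \left(-2 + \frac{1}{0 + 119}\right) \left(-23\right) = \left(-2 + \frac{1}{119}\right) \left(-23\right) = \left(- \frac{237}{119}\right) \left(-23\right) = \frac{5451}{119}$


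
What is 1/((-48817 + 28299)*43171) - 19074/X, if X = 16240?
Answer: -4223854227253/3596277266680 ≈ -1.1745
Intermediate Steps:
1/((-48817 + 28299)*43171) - 19074/X = 1/((-48817 + 28299)*43171) - 19074/16240 = (1/43171)/(-20518) - 19074*1/16240 = -1/20518*1/43171 - 9537/8120 = -1/885782578 - 9537/8120 = -4223854227253/3596277266680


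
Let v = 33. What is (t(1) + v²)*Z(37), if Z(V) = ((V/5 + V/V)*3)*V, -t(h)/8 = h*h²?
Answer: 5039622/5 ≈ 1.0079e+6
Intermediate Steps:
t(h) = -8*h³ (t(h) = -8*h*h² = -8*h³)
Z(V) = V*(3 + 3*V/5) (Z(V) = ((V*(⅕) + 1)*3)*V = ((V/5 + 1)*3)*V = ((1 + V/5)*3)*V = (3 + 3*V/5)*V = V*(3 + 3*V/5))
(t(1) + v²)*Z(37) = (-8*1³ + 33²)*((⅗)*37*(5 + 37)) = (-8*1 + 1089)*((⅗)*37*42) = (-8 + 1089)*(4662/5) = 1081*(4662/5) = 5039622/5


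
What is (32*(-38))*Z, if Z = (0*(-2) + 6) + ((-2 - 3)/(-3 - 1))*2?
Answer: -10336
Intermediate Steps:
Z = 17/2 (Z = (0 + 6) - 5/(-4)*2 = 6 - 5*(-¼)*2 = 6 + (5/4)*2 = 6 + 5/2 = 17/2 ≈ 8.5000)
(32*(-38))*Z = (32*(-38))*(17/2) = -1216*17/2 = -10336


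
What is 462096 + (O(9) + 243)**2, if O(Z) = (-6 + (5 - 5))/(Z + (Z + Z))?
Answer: 42204001/81 ≈ 5.2104e+5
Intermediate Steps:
O(Z) = -2/Z (O(Z) = (-6 + 0)/(Z + 2*Z) = -6*1/(3*Z) = -2/Z)
462096 + (O(9) + 243)**2 = 462096 + (-2/9 + 243)**2 = 462096 + (2185/9)**2 = 462096 + 4774225/81 = 42204001/81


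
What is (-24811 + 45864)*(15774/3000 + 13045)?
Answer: 137373540837/500 ≈ 2.7475e+8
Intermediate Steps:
(-24811 + 45864)*(15774/3000 + 13045) = 21053*(15774*(1/3000) + 13045) = 21053*(2629/500 + 13045) = 21053*(6525129/500) = 137373540837/500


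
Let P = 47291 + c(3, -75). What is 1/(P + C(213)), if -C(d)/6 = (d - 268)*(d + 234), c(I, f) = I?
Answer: 1/194804 ≈ 5.1334e-6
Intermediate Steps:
C(d) = -6*(-268 + d)*(234 + d) (C(d) = -6*(d - 268)*(d + 234) = -6*(-268 + d)*(234 + d))
P = 47294 (P = 47291 + 3 = 47294)
1/(P + C(213)) = 1/(47294 + (376272 - 6*213² + 204*213)) = 1/(47294 + (376272 - 6*45369 + 43452)) = 1/(47294 + (376272 - 272214 + 43452)) = 1/(47294 + 147510) = 1/194804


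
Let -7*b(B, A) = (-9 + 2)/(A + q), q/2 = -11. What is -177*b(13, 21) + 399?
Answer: 576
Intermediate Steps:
q = -22 (q = 2*(-11) = -22)
b(B, A) = 1/(-22 + A) (b(B, A) = -(-9 + 2)/(7*(A - 22)) = -(-1)/(-22 + A) = 1/(-22 + A))
-177*b(13, 21) + 399 = -177/(-22 + 21) + 399 = -177/(-1) + 399 = -177*(-1) + 399 = 177 + 399 = 576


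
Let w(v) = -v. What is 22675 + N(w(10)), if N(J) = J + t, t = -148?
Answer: 22517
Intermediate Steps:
N(J) = -148 + J (N(J) = J - 148 = -148 + J)
22675 + N(w(10)) = 22675 + (-148 - 1*10) = 22675 + (-148 - 10) = 22675 - 158 = 22517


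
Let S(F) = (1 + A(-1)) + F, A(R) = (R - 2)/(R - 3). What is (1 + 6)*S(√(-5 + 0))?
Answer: 49/4 + 7*I*√5 ≈ 12.25 + 15.652*I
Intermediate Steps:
A(R) = (-2 + R)/(-3 + R)
S(F) = 7/4 + F (S(F) = (1 + (-2 - 1)/(-3 - 1)) + F = (1 - 3/(-4)) + F = (1 - ¼*(-3)) + F = (1 + ¾) + F = 7/4 + F)
(1 + 6)*S(√(-5 + 0)) = (1 + 6)*(7/4 + √(-5 + 0)) = 7*(7/4 + √(-5)) = 7*(7/4 + I*√5) = 49/4 + 7*I*√5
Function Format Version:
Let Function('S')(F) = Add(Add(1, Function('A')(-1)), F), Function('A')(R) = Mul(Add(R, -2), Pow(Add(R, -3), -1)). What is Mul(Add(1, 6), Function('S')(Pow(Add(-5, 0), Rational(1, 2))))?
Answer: Add(Rational(49, 4), Mul(7, I, Pow(5, Rational(1, 2)))) ≈ Add(12.250, Mul(15.652, I))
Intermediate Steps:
Function('A')(R) = Mul(Pow(Add(-3, R), -1), Add(-2, R)) (Function('A')(R) = Mul(Add(-2, R), Pow(Add(-3, R), -1)) = Mul(Pow(Add(-3, R), -1), Add(-2, R)))
Function('S')(F) = Add(Rational(7, 4), F) (Function('S')(F) = Add(Add(1, Mul(Pow(Add(-3, -1), -1), Add(-2, -1))), F) = Add(Add(1, Mul(Pow(-4, -1), -3)), F) = Add(Add(1, Mul(Rational(-1, 4), -3)), F) = Add(Add(1, Rational(3, 4)), F) = Add(Rational(7, 4), F))
Mul(Add(1, 6), Function('S')(Pow(Add(-5, 0), Rational(1, 2)))) = Mul(Add(1, 6), Add(Rational(7, 4), Pow(Add(-5, 0), Rational(1, 2)))) = Mul(7, Add(Rational(7, 4), Pow(-5, Rational(1, 2)))) = Mul(7, Add(Rational(7, 4), Mul(I, Pow(5, Rational(1, 2))))) = Add(Rational(49, 4), Mul(7, I, Pow(5, Rational(1, 2))))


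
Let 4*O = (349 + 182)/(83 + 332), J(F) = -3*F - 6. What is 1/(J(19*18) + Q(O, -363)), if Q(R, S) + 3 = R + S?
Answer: -1660/2320149 ≈ -0.00071547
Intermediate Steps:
J(F) = -6 - 3*F
O = 531/1660 (O = ((349 + 182)/(83 + 332))/4 = (531/415)/4 = (531*(1/415))/4 = (1/4)*(531/415) = 531/1660 ≈ 0.31988)
Q(R, S) = -3 + R + S (Q(R, S) = -3 + (R + S) = -3 + R + S)
1/(J(19*18) + Q(O, -363)) = 1/((-6 - 57*18) + (-3 + 531/1660 - 363)) = 1/((-6 - 3*342) - 607029/1660) = 1/((-6 - 1026) - 607029/1660) = 1/(-1032 - 607029/1660) = 1/(-2320149/1660) = -1660/2320149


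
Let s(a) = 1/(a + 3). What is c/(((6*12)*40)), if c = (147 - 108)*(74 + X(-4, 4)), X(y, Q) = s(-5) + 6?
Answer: 689/640 ≈ 1.0766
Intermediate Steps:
s(a) = 1/(3 + a)
X(y, Q) = 11/2 (X(y, Q) = 1/(3 - 5) + 6 = 1/(-2) + 6 = -½ + 6 = 11/2)
c = 6201/2 (c = (147 - 108)*(74 + 11/2) = 39*(159/2) = 6201/2 ≈ 3100.5)
c/(((6*12)*40)) = 6201/(2*(((6*12)*40))) = 6201/(2*((72*40))) = (6201/2)/2880 = (6201/2)*(1/2880) = 689/640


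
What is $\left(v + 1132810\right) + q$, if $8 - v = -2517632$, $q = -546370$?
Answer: $3104080$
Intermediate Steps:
$v = 2517640$ ($v = 8 - -2517632 = 8 + 2517632 = 2517640$)
$\left(v + 1132810\right) + q = \left(2517640 + 1132810\right) - 546370 = 3650450 - 546370 = 3104080$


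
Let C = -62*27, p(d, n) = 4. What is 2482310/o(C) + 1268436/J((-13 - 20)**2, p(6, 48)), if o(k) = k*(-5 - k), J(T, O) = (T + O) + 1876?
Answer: 1768260486313/4147553457 ≈ 426.34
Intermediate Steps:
J(T, O) = 1876 + O + T (J(T, O) = (O + T) + 1876 = 1876 + O + T)
C = -1674
2482310/o(C) + 1268436/J((-13 - 20)**2, p(6, 48)) = 2482310/((-1*(-1674)*(5 - 1674))) + 1268436/(1876 + 4 + (-13 - 20)**2) = 2482310/((-1*(-1674)*(-1669))) + 1268436/(1876 + 4 + (-33)**2) = 2482310/(-2793906) + 1268436/(1876 + 4 + 1089) = 2482310*(-1/2793906) + 1268436/2969 = -1241155/1396953 + 1268436*(1/2969) = -1241155/1396953 + 1268436/2969 = 1768260486313/4147553457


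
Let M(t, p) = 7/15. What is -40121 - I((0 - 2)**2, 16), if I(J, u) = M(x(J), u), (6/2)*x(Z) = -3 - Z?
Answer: -601822/15 ≈ -40121.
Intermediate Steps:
x(Z) = -1 - Z/3 (x(Z) = (-3 - Z)/3 = -1 - Z/3)
M(t, p) = 7/15 (M(t, p) = 7*(1/15) = 7/15)
I(J, u) = 7/15
-40121 - I((0 - 2)**2, 16) = -40121 - 1*7/15 = -40121 - 7/15 = -601822/15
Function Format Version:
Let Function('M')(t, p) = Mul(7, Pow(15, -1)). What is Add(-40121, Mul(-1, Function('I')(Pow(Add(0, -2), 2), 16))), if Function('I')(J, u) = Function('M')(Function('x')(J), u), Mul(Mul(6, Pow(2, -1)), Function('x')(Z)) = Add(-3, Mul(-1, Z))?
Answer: Rational(-601822, 15) ≈ -40121.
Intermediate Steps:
Function('x')(Z) = Add(-1, Mul(Rational(-1, 3), Z)) (Function('x')(Z) = Mul(Rational(1, 3), Add(-3, Mul(-1, Z))) = Add(-1, Mul(Rational(-1, 3), Z)))
Function('M')(t, p) = Rational(7, 15) (Function('M')(t, p) = Mul(7, Rational(1, 15)) = Rational(7, 15))
Function('I')(J, u) = Rational(7, 15)
Add(-40121, Mul(-1, Function('I')(Pow(Add(0, -2), 2), 16))) = Add(-40121, Mul(-1, Rational(7, 15))) = Add(-40121, Rational(-7, 15)) = Rational(-601822, 15)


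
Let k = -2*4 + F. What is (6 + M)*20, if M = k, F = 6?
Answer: 80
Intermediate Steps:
k = -2 (k = -2*4 + 6 = -8 + 6 = -2)
M = -2
(6 + M)*20 = (6 - 2)*20 = 4*20 = 80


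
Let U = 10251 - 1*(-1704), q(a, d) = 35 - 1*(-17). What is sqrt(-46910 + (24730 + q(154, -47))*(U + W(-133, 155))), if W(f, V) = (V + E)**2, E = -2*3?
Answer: sqrt(846407082) ≈ 29093.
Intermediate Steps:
E = -6
q(a, d) = 52 (q(a, d) = 35 + 17 = 52)
W(f, V) = (-6 + V)**2 (W(f, V) = (V - 6)**2 = (-6 + V)**2)
U = 11955 (U = 10251 + 1704 = 11955)
sqrt(-46910 + (24730 + q(154, -47))*(U + W(-133, 155))) = sqrt(-46910 + (24730 + 52)*(11955 + (-6 + 155)**2)) = sqrt(-46910 + 24782*(11955 + 149**2)) = sqrt(-46910 + 24782*(11955 + 22201)) = sqrt(-46910 + 24782*34156) = sqrt(-46910 + 846453992) = sqrt(846407082)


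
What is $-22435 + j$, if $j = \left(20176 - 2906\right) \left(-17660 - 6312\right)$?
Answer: $-414018875$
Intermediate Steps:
$j = -413996440$ ($j = 17270 \left(-23972\right) = -413996440$)
$-22435 + j = -22435 - 413996440 = -414018875$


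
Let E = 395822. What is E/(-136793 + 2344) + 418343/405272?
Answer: -14881396511/7784059304 ≈ -1.9118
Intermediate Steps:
E/(-136793 + 2344) + 418343/405272 = 395822/(-136793 + 2344) + 418343/405272 = 395822/(-134449) + 418343*(1/405272) = 395822*(-1/134449) + 418343/405272 = -56546/19207 + 418343/405272 = -14881396511/7784059304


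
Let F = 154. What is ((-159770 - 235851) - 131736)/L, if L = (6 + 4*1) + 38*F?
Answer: -527357/5862 ≈ -89.962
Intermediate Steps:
L = 5862 (L = (6 + 4*1) + 38*154 = (6 + 4) + 5852 = 10 + 5852 = 5862)
((-159770 - 235851) - 131736)/L = ((-159770 - 235851) - 131736)/5862 = (-395621 - 131736)*(1/5862) = -527357*1/5862 = -527357/5862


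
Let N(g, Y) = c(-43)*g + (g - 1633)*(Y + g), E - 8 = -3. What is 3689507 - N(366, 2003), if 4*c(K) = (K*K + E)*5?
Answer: 5842825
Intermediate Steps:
E = 5 (E = 8 - 3 = 5)
c(K) = 25/4 + 5*K**2/4 (c(K) = ((K*K + 5)*5)/4 = ((K**2 + 5)*5)/4 = ((5 + K**2)*5)/4 = (25 + 5*K**2)/4 = 25/4 + 5*K**2/4)
N(g, Y) = 4635*g/2 + (-1633 + g)*(Y + g) (N(g, Y) = (25/4 + (5/4)*(-43)**2)*g + (g - 1633)*(Y + g) = (25/4 + (5/4)*1849)*g + (-1633 + g)*(Y + g) = (25/4 + 9245/4)*g + (-1633 + g)*(Y + g) = 4635*g/2 + (-1633 + g)*(Y + g))
3689507 - N(366, 2003) = 3689507 - (366**2 - 1633*2003 + (1369/2)*366 + 2003*366) = 3689507 - (133956 - 3270899 + 250527 + 733098) = 3689507 - 1*(-2153318) = 3689507 + 2153318 = 5842825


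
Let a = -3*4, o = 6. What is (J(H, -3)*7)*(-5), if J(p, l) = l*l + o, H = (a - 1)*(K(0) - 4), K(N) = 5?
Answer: -525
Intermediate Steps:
a = -12
H = -13 (H = (-12 - 1)*(5 - 4) = -13*1 = -13)
J(p, l) = 6 + l² (J(p, l) = l*l + 6 = l² + 6 = 6 + l²)
(J(H, -3)*7)*(-5) = ((6 + (-3)²)*7)*(-5) = ((6 + 9)*7)*(-5) = (15*7)*(-5) = 105*(-5) = -525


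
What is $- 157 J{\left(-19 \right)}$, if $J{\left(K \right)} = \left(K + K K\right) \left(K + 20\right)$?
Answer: $-53694$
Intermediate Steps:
$J{\left(K \right)} = \left(20 + K\right) \left(K + K^{2}\right)$ ($J{\left(K \right)} = \left(K + K^{2}\right) \left(20 + K\right) = \left(20 + K\right) \left(K + K^{2}\right)$)
$- 157 J{\left(-19 \right)} = - 157 \left(- 19 \left(20 + \left(-19\right)^{2} + 21 \left(-19\right)\right)\right) = - 157 \left(- 19 \left(20 + 361 - 399\right)\right) = - 157 \left(\left(-19\right) \left(-18\right)\right) = \left(-157\right) 342 = -53694$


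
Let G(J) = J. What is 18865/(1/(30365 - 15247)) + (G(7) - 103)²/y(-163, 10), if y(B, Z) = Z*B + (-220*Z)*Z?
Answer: 3369650637442/11815 ≈ 2.8520e+8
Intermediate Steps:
y(B, Z) = -220*Z² + B*Z (y(B, Z) = B*Z - 220*Z² = -220*Z² + B*Z)
18865/(1/(30365 - 15247)) + (G(7) - 103)²/y(-163, 10) = 18865/(1/(30365 - 15247)) + (7 - 103)²/((10*(-163 - 220*10))) = 18865/(1/15118) + (-96)²/((10*(-163 - 2200))) = 18865/(1/15118) + 9216/((10*(-2363))) = 18865*15118 + 9216/(-23630) = 285201070 + 9216*(-1/23630) = 285201070 - 4608/11815 = 3369650637442/11815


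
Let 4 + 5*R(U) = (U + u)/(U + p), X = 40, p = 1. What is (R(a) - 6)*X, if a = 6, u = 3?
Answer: -1832/7 ≈ -261.71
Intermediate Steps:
R(U) = -4/5 + (3 + U)/(5*(1 + U)) (R(U) = -4/5 + ((U + 3)/(U + 1))/5 = -4/5 + ((3 + U)/(1 + U))/5 = -4/5 + (3 + U)/(5*(1 + U)))
(R(a) - 6)*X = ((-1 - 3*6)/(5*(1 + 6)) - 6)*40 = ((1/5)*(-1 - 18)/7 - 6)*40 = ((1/5)*(1/7)*(-19) - 6)*40 = (-19/35 - 6)*40 = -229/35*40 = -1832/7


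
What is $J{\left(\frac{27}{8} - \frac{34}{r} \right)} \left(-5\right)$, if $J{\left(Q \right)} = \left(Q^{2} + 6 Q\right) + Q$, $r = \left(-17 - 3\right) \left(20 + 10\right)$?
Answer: $- \frac{12887281}{72000} \approx -178.99$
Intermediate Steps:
$r = -600$ ($r = \left(-20\right) 30 = -600$)
$J{\left(Q \right)} = Q^{2} + 7 Q$
$J{\left(\frac{27}{8} - \frac{34}{r} \right)} \left(-5\right) = \left(\frac{27}{8} - \frac{34}{-600}\right) \left(7 + \left(\frac{27}{8} - \frac{34}{-600}\right)\right) \left(-5\right) = \left(27 \cdot \frac{1}{8} - - \frac{17}{300}\right) \left(7 + \left(27 \cdot \frac{1}{8} - - \frac{17}{300}\right)\right) \left(-5\right) = \left(\frac{27}{8} + \frac{17}{300}\right) \left(7 + \left(\frac{27}{8} + \frac{17}{300}\right)\right) \left(-5\right) = \frac{2059 \left(7 + \frac{2059}{600}\right)}{600} \left(-5\right) = \frac{2059}{600} \cdot \frac{6259}{600} \left(-5\right) = \frac{12887281}{360000} \left(-5\right) = - \frac{12887281}{72000}$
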